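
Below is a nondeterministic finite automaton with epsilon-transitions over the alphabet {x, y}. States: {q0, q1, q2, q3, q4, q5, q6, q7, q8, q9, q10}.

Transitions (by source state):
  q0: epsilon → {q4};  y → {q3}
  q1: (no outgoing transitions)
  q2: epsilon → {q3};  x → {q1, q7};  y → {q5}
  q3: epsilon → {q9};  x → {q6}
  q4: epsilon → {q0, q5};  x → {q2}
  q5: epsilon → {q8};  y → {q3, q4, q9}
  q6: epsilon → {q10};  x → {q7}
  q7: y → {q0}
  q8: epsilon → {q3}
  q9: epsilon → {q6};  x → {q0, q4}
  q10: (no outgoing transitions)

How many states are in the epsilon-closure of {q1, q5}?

7

Start with {q1, q5}.
From q5 via epsilon: add q8.
From q8 via epsilon: add q3.
From q3 via epsilon: add q9.
From q9 via epsilon: add q6.
From q6 via epsilon: add q10.
epsilon-closure = {q1, q3, q5, q6, q8, q9, q10}, which has 7 states.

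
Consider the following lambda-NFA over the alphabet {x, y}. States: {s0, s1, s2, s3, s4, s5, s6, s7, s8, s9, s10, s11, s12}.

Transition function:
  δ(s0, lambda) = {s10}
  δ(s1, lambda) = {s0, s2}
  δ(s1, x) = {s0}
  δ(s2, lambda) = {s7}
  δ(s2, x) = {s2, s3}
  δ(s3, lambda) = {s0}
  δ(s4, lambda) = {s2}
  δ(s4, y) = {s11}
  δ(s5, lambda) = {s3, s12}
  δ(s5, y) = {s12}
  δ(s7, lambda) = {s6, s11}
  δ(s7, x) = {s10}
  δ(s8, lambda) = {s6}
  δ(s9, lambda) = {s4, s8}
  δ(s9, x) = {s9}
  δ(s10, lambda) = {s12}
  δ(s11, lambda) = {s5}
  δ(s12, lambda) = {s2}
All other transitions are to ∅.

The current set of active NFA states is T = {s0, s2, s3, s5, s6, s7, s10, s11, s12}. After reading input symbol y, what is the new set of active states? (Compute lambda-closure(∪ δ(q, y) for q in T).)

{s0, s2, s3, s5, s6, s7, s10, s11, s12}

s5 on y → {s12}.
No y-transition from s0, s2, s3, s6, s7, s10, s11, s12.
Union after reading y: {s12}.
Now take the lambda-closure:
From s12 via lambda: add s2.
From s2 via lambda: add s7.
From s7 via lambda: add s6, s11.
From s11 via lambda: add s5.
From s5 via lambda: add s3.
From s3 via lambda: add s0.
From s0 via lambda: add s10.
No new states can be added; the closed set is {s0, s2, s3, s5, s6, s7, s10, s11, s12}.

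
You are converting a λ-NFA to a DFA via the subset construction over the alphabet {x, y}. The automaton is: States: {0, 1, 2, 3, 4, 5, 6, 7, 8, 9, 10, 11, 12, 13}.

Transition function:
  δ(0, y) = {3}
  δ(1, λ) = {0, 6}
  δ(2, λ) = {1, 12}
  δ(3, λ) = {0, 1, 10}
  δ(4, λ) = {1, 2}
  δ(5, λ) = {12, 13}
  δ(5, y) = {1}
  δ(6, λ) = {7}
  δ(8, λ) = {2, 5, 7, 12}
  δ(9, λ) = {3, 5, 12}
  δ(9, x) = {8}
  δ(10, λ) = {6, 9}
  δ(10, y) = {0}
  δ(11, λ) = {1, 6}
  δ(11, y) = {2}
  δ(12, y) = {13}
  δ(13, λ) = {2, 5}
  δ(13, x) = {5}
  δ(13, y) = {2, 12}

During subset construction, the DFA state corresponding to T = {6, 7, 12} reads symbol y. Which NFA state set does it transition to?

{0, 1, 2, 5, 6, 7, 12, 13}

12 on y → {13}.
No y-transition from 6, 7.
Union after reading y: {13}.
Now take the λ-closure:
From 13 via λ: add 2, 5.
From 2 via λ: add 1, 12.
From 1 via λ: add 0, 6.
From 6 via λ: add 7.
No new states can be added; the closed set is {0, 1, 2, 5, 6, 7, 12, 13}.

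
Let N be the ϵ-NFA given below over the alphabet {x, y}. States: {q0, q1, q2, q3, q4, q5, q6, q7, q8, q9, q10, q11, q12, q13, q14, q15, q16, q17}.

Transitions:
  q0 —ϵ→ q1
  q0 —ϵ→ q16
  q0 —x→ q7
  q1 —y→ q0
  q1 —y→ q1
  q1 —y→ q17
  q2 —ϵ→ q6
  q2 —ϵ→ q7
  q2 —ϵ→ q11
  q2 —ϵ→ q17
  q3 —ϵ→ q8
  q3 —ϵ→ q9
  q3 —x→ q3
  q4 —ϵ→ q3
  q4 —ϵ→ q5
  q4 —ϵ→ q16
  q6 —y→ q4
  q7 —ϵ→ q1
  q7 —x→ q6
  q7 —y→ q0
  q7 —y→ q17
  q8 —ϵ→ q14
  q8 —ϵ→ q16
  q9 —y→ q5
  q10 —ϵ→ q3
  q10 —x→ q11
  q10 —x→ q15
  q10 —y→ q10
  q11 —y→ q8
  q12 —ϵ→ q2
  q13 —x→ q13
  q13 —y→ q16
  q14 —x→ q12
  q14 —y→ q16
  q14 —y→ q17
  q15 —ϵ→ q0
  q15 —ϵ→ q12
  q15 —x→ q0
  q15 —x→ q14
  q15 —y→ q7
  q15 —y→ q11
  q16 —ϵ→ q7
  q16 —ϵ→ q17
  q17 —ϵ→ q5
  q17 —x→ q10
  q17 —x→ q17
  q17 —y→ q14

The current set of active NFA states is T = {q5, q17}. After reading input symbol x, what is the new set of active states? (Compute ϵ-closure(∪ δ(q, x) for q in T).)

q17 on x → {q10, q17}.
No x-transition from q5.
Union after reading x: {q10, q17}.
Now take the ϵ-closure:
From q10 via ϵ: add q3.
From q17 via ϵ: add q5.
From q3 via ϵ: add q8, q9.
From q8 via ϵ: add q14, q16.
From q16 via ϵ: add q7.
From q7 via ϵ: add q1.
No new states can be added; the closed set is {q1, q3, q5, q7, q8, q9, q10, q14, q16, q17}.

{q1, q3, q5, q7, q8, q9, q10, q14, q16, q17}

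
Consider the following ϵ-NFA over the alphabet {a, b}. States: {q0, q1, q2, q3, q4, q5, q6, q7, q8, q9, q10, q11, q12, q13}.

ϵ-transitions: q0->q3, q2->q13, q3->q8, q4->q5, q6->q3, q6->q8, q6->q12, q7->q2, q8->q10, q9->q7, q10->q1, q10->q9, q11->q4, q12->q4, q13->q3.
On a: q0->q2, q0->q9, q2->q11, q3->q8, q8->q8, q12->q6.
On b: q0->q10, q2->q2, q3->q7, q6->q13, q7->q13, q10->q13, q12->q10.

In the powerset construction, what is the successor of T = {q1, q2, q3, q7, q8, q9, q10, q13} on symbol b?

q2 on b → {q2}.
q3 on b → {q7}.
q7 on b → {q13}.
q10 on b → {q13}.
No b-transition from q1, q8, q9, q13.
Union after reading b: {q2, q7, q13}.
Now take the ϵ-closure:
From q13 via ϵ: add q3.
From q3 via ϵ: add q8.
From q8 via ϵ: add q10.
From q10 via ϵ: add q1, q9.
No new states can be added; the closed set is {q1, q2, q3, q7, q8, q9, q10, q13}.

{q1, q2, q3, q7, q8, q9, q10, q13}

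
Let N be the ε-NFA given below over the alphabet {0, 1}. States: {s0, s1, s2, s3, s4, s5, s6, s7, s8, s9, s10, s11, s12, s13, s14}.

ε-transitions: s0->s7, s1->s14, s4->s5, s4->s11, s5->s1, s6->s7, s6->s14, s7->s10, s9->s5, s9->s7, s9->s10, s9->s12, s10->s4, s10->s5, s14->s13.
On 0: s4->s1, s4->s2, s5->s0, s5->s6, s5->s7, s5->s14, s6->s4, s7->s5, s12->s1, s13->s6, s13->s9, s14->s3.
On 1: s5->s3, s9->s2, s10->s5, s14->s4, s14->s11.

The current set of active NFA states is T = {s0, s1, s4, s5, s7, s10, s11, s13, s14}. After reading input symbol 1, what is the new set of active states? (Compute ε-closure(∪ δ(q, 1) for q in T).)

{s1, s3, s4, s5, s11, s13, s14}

s5 on 1 → {s3}.
s10 on 1 → {s5}.
s14 on 1 → {s4, s11}.
No 1-transition from s0, s1, s4, s7, s11, s13.
Union after reading 1: {s3, s4, s5, s11}.
Now take the ε-closure:
From s5 via ε: add s1.
From s1 via ε: add s14.
From s14 via ε: add s13.
No new states can be added; the closed set is {s1, s3, s4, s5, s11, s13, s14}.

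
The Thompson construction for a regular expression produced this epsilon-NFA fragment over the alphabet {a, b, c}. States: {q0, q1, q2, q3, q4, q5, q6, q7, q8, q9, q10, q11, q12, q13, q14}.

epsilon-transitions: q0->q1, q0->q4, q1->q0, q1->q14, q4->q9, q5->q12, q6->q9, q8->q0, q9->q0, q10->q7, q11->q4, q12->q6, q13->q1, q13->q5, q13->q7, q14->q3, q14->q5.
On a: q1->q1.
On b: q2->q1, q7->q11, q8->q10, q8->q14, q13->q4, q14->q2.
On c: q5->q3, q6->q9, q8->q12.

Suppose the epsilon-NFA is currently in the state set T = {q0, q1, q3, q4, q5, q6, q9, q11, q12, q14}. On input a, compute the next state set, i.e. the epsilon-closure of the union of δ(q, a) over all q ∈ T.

q1 on a → {q1}.
No a-transition from q0, q3, q4, q5, q6, q9, q11, q12, q14.
Union after reading a: {q1}.
Now take the epsilon-closure:
From q1 via epsilon: add q0, q14.
From q0 via epsilon: add q4.
From q14 via epsilon: add q3, q5.
From q4 via epsilon: add q9.
From q5 via epsilon: add q12.
From q12 via epsilon: add q6.
No new states can be added; the closed set is {q0, q1, q3, q4, q5, q6, q9, q12, q14}.

{q0, q1, q3, q4, q5, q6, q9, q12, q14}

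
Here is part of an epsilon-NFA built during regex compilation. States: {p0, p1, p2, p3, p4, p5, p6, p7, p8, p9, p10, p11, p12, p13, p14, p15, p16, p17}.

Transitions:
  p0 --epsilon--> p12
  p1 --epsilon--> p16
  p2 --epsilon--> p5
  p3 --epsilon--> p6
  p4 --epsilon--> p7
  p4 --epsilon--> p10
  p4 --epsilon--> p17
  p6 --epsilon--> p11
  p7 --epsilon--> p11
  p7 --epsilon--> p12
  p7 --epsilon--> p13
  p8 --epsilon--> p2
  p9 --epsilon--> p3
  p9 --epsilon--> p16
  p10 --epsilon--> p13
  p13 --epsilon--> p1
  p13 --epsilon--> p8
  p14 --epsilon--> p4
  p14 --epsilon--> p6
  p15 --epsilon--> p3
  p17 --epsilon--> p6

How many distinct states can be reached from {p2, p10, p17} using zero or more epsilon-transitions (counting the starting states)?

10

Start with {p2, p10, p17}.
From p2 via epsilon: add p5.
From p10 via epsilon: add p13.
From p17 via epsilon: add p6.
From p6 via epsilon: add p11.
From p13 via epsilon: add p1, p8.
From p1 via epsilon: add p16.
epsilon-closure = {p1, p2, p5, p6, p8, p10, p11, p13, p16, p17}, which has 10 states.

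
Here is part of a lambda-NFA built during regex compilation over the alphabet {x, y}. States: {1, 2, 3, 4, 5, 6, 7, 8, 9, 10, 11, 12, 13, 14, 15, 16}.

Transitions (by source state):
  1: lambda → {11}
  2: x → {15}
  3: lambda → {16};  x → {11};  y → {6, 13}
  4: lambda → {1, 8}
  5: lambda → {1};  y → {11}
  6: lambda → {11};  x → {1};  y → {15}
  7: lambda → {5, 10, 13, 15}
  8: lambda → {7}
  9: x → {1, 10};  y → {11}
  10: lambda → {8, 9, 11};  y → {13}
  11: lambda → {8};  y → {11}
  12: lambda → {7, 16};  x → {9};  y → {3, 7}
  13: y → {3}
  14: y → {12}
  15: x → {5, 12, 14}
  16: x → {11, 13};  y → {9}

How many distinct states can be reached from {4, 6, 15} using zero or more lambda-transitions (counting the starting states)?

Start with {4, 6, 15}.
From 4 via lambda: add 1, 8.
From 6 via lambda: add 11.
From 8 via lambda: add 7.
From 7 via lambda: add 5, 10, 13.
From 10 via lambda: add 9.
lambda-closure = {1, 4, 5, 6, 7, 8, 9, 10, 11, 13, 15}, which has 11 states.

11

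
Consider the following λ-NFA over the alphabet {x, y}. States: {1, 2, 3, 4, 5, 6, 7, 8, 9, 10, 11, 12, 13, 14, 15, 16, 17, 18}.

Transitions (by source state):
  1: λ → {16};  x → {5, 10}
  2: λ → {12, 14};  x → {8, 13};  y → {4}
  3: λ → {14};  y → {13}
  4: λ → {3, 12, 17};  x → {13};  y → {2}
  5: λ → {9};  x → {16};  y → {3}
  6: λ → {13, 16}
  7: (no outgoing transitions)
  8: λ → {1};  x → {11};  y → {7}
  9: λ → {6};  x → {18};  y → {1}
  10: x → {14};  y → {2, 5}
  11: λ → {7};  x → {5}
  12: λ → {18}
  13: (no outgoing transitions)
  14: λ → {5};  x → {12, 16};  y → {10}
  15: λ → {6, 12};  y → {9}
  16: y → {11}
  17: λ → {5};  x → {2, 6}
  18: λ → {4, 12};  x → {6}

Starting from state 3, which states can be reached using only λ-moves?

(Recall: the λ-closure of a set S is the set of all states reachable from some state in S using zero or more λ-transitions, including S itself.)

{3, 5, 6, 9, 13, 14, 16}

Start with {3}.
From 3 via λ: add 14.
From 14 via λ: add 5.
From 5 via λ: add 9.
From 9 via λ: add 6.
From 6 via λ: add 13, 16.
No new states can be added; the closed set is {3, 5, 6, 9, 13, 14, 16}.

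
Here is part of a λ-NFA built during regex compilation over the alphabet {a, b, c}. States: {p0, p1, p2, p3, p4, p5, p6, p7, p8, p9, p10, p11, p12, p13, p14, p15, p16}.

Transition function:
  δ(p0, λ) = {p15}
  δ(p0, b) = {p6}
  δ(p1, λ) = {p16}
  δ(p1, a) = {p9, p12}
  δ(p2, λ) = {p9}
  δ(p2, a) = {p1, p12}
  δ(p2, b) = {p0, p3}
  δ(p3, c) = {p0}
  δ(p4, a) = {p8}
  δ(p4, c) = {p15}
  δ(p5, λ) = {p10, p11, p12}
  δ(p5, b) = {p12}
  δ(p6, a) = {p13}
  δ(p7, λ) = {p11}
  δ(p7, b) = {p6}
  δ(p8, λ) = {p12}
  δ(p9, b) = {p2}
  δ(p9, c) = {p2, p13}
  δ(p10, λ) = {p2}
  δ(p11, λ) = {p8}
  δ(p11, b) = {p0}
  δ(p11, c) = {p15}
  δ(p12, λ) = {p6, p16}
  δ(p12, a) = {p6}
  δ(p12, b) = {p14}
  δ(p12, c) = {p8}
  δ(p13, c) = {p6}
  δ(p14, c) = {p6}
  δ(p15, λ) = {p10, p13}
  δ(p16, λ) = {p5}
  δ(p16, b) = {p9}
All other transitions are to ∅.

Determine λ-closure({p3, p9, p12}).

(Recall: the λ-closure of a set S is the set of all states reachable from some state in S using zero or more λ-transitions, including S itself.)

Start with {p3, p9, p12}.
From p12 via λ: add p6, p16.
From p16 via λ: add p5.
From p5 via λ: add p10, p11.
From p10 via λ: add p2.
From p11 via λ: add p8.
No new states can be added; the closed set is {p2, p3, p5, p6, p8, p9, p10, p11, p12, p16}.

{p2, p3, p5, p6, p8, p9, p10, p11, p12, p16}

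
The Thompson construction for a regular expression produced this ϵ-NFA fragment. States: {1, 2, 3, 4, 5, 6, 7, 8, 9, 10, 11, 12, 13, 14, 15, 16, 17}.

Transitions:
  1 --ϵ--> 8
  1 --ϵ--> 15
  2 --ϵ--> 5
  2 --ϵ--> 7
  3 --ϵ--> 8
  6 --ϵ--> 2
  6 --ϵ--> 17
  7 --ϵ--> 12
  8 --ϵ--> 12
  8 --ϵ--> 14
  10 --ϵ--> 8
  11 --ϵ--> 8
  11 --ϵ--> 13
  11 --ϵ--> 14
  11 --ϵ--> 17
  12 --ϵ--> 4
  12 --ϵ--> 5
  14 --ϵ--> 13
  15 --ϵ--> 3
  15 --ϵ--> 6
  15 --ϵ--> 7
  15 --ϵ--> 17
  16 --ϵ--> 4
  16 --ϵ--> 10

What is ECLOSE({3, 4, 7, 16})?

Start with {3, 4, 7, 16}.
From 3 via ϵ: add 8.
From 7 via ϵ: add 12.
From 16 via ϵ: add 10.
From 8 via ϵ: add 14.
From 12 via ϵ: add 5.
From 14 via ϵ: add 13.
No new states can be added; the closed set is {3, 4, 5, 7, 8, 10, 12, 13, 14, 16}.

{3, 4, 5, 7, 8, 10, 12, 13, 14, 16}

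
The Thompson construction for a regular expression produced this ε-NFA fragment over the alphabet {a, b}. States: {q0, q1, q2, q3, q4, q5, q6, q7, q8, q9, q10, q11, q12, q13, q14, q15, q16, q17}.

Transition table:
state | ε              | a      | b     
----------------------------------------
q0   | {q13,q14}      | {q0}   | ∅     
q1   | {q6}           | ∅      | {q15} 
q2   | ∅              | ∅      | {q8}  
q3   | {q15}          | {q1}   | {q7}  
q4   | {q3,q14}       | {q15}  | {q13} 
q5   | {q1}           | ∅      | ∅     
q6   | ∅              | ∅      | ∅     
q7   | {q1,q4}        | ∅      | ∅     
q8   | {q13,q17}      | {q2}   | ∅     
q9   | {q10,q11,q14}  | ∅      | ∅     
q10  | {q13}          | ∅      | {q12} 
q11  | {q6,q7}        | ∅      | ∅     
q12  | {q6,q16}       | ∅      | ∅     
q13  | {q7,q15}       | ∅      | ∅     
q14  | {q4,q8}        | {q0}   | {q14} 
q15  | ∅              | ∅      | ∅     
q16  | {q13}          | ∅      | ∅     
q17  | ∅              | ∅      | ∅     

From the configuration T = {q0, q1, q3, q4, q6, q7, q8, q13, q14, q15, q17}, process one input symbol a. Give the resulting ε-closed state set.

q0 on a → {q0}.
q3 on a → {q1}.
q4 on a → {q15}.
q8 on a → {q2}.
q14 on a → {q0}.
No a-transition from q1, q6, q7, q13, q15, q17.
Union after reading a: {q0, q1, q2, q15}.
Now take the ε-closure:
From q0 via ε: add q13, q14.
From q1 via ε: add q6.
From q13 via ε: add q7.
From q14 via ε: add q4, q8.
From q4 via ε: add q3.
From q8 via ε: add q17.
No new states can be added; the closed set is {q0, q1, q2, q3, q4, q6, q7, q8, q13, q14, q15, q17}.

{q0, q1, q2, q3, q4, q6, q7, q8, q13, q14, q15, q17}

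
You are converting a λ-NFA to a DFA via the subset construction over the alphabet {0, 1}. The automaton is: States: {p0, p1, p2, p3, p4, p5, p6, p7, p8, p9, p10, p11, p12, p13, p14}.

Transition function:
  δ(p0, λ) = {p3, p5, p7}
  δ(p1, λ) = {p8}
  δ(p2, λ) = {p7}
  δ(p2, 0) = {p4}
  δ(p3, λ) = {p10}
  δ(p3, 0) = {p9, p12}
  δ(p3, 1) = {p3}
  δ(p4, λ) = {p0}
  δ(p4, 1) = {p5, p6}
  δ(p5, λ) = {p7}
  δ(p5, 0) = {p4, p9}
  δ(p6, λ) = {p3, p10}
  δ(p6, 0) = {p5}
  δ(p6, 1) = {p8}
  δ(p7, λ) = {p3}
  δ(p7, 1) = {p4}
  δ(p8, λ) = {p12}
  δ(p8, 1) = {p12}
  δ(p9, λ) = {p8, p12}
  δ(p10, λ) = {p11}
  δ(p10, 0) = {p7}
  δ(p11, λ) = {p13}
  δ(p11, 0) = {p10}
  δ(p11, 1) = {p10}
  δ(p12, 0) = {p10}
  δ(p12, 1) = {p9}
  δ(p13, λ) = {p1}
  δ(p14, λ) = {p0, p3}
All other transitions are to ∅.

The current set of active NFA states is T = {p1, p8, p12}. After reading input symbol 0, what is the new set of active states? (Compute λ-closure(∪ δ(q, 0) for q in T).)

p12 on 0 → {p10}.
No 0-transition from p1, p8.
Union after reading 0: {p10}.
Now take the λ-closure:
From p10 via λ: add p11.
From p11 via λ: add p13.
From p13 via λ: add p1.
From p1 via λ: add p8.
From p8 via λ: add p12.
No new states can be added; the closed set is {p1, p8, p10, p11, p12, p13}.

{p1, p8, p10, p11, p12, p13}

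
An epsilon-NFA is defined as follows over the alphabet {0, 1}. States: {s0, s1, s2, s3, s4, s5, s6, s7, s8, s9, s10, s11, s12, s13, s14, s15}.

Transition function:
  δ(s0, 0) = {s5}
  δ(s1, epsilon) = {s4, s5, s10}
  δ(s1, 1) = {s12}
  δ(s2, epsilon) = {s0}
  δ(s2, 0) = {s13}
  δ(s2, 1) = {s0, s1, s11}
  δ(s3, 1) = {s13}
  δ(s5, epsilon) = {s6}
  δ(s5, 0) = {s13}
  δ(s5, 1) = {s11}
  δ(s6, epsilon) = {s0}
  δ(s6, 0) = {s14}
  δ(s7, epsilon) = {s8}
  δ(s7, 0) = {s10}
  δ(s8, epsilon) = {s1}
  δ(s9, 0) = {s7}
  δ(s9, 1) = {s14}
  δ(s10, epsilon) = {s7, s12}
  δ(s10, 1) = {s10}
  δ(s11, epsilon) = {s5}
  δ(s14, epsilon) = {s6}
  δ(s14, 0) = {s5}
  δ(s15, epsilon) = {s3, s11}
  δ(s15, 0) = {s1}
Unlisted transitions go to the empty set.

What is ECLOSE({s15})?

{s0, s3, s5, s6, s11, s15}

Start with {s15}.
From s15 via epsilon: add s3, s11.
From s11 via epsilon: add s5.
From s5 via epsilon: add s6.
From s6 via epsilon: add s0.
No new states can be added; the closed set is {s0, s3, s5, s6, s11, s15}.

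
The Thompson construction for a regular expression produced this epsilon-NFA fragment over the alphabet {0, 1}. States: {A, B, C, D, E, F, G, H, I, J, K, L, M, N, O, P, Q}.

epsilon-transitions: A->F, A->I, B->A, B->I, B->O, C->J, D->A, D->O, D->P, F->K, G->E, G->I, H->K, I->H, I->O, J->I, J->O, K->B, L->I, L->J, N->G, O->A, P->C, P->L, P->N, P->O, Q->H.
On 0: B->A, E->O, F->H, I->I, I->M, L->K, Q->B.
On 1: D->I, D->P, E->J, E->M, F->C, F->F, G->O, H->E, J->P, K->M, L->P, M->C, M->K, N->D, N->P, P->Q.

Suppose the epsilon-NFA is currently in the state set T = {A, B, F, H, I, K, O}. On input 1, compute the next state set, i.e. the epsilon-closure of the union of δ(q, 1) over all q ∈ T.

F on 1 → {C, F}.
H on 1 → {E}.
K on 1 → {M}.
No 1-transition from A, B, I, O.
Union after reading 1: {C, E, F, M}.
Now take the epsilon-closure:
From C via epsilon: add J.
From F via epsilon: add K.
From J via epsilon: add I, O.
From K via epsilon: add B.
From B via epsilon: add A.
From I via epsilon: add H.
No new states can be added; the closed set is {A, B, C, E, F, H, I, J, K, M, O}.

{A, B, C, E, F, H, I, J, K, M, O}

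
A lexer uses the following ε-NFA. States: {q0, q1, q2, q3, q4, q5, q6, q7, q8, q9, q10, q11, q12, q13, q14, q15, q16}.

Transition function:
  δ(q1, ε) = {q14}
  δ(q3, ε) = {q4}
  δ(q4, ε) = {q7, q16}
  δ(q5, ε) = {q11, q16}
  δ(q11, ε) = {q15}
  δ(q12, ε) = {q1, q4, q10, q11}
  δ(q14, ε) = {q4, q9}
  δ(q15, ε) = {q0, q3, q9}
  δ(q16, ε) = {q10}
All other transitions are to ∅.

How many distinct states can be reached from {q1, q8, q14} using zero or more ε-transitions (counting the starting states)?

Start with {q1, q8, q14}.
From q14 via ε: add q4, q9.
From q4 via ε: add q7, q16.
From q16 via ε: add q10.
ε-closure = {q1, q4, q7, q8, q9, q10, q14, q16}, which has 8 states.

8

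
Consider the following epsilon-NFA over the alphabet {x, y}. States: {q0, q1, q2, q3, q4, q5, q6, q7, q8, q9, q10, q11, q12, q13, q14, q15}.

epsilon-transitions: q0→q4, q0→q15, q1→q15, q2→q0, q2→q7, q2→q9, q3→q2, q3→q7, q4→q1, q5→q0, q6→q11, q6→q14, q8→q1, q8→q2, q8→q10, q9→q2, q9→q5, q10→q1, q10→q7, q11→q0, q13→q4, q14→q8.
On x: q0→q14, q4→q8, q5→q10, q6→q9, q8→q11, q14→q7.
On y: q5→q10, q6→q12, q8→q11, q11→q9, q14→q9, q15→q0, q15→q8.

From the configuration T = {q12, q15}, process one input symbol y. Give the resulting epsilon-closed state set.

q15 on y → {q0, q8}.
No y-transition from q12.
Union after reading y: {q0, q8}.
Now take the epsilon-closure:
From q0 via epsilon: add q4, q15.
From q8 via epsilon: add q1, q2, q10.
From q2 via epsilon: add q7, q9.
From q9 via epsilon: add q5.
No new states can be added; the closed set is {q0, q1, q2, q4, q5, q7, q8, q9, q10, q15}.

{q0, q1, q2, q4, q5, q7, q8, q9, q10, q15}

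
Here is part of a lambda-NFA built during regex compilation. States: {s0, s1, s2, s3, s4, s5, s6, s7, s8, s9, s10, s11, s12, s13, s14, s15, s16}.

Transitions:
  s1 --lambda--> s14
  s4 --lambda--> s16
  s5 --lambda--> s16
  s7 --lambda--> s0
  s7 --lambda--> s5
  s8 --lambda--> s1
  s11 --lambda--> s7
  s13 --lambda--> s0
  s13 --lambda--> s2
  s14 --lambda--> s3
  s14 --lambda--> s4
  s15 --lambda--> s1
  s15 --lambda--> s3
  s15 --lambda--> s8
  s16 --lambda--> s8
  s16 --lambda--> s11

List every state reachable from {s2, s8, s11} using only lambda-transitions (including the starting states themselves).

{s0, s1, s2, s3, s4, s5, s7, s8, s11, s14, s16}

Start with {s2, s8, s11}.
From s8 via lambda: add s1.
From s11 via lambda: add s7.
From s1 via lambda: add s14.
From s7 via lambda: add s0, s5.
From s5 via lambda: add s16.
From s14 via lambda: add s3, s4.
No new states can be added; the closed set is {s0, s1, s2, s3, s4, s5, s7, s8, s11, s14, s16}.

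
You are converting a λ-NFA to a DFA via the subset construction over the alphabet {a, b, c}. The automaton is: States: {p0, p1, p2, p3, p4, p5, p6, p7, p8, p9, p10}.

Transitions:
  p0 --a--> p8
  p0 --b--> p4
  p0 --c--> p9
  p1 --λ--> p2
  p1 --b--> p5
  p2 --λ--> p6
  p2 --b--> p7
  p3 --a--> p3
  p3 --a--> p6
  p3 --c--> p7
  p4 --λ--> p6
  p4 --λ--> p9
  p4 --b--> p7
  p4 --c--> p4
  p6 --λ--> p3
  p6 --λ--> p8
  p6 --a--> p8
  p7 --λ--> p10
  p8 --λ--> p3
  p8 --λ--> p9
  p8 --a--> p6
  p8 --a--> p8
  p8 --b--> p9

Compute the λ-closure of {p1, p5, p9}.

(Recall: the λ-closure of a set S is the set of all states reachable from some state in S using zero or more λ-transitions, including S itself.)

Start with {p1, p5, p9}.
From p1 via λ: add p2.
From p2 via λ: add p6.
From p6 via λ: add p3, p8.
No new states can be added; the closed set is {p1, p2, p3, p5, p6, p8, p9}.

{p1, p2, p3, p5, p6, p8, p9}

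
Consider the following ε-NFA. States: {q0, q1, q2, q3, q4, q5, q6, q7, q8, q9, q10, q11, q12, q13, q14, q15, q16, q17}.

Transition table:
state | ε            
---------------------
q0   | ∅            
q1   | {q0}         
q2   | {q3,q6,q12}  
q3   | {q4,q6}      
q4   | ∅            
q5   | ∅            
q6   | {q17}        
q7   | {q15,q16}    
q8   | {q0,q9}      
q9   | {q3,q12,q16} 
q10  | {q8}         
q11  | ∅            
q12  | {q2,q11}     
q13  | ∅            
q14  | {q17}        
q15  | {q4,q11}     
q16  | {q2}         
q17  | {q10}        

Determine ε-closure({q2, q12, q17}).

Start with {q2, q12, q17}.
From q2 via ε: add q3, q6.
From q12 via ε: add q11.
From q17 via ε: add q10.
From q3 via ε: add q4.
From q10 via ε: add q8.
From q8 via ε: add q0, q9.
From q9 via ε: add q16.
No new states can be added; the closed set is {q0, q2, q3, q4, q6, q8, q9, q10, q11, q12, q16, q17}.

{q0, q2, q3, q4, q6, q8, q9, q10, q11, q12, q16, q17}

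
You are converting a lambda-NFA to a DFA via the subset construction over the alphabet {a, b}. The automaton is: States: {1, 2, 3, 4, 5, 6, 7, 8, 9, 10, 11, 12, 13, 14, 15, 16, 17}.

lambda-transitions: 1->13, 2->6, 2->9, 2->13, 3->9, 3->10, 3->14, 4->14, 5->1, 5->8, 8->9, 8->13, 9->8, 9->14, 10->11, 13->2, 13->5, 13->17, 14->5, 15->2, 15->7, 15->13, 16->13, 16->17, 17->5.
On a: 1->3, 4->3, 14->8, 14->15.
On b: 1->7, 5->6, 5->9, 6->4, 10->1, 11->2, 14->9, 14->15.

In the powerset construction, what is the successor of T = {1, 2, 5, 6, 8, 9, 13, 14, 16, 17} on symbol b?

1 on b → {7}.
5 on b → {6, 9}.
6 on b → {4}.
14 on b → {9, 15}.
No b-transition from 2, 8, 9, 13, 16, 17.
Union after reading b: {4, 6, 7, 9, 15}.
Now take the lambda-closure:
From 4 via lambda: add 14.
From 9 via lambda: add 8.
From 15 via lambda: add 2, 13.
From 13 via lambda: add 5, 17.
From 5 via lambda: add 1.
No new states can be added; the closed set is {1, 2, 4, 5, 6, 7, 8, 9, 13, 14, 15, 17}.

{1, 2, 4, 5, 6, 7, 8, 9, 13, 14, 15, 17}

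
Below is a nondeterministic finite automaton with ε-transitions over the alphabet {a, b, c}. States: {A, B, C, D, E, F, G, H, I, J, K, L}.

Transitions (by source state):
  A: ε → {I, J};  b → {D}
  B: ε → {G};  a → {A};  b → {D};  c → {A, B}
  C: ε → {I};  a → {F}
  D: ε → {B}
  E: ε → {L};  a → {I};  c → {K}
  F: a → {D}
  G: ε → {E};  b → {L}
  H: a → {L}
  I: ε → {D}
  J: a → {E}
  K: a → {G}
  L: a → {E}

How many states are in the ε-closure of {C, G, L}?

7

Start with {C, G, L}.
From C via ε: add I.
From G via ε: add E.
From I via ε: add D.
From D via ε: add B.
ε-closure = {B, C, D, E, G, I, L}, which has 7 states.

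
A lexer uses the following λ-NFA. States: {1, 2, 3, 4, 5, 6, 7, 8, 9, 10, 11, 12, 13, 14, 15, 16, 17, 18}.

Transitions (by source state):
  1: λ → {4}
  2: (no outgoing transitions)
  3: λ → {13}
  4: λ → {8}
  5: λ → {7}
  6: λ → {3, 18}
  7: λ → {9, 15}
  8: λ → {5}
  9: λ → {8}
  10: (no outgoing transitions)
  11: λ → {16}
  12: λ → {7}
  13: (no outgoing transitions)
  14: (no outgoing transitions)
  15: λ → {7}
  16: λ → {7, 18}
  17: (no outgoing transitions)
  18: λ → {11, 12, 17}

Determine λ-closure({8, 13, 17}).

Start with {8, 13, 17}.
From 8 via λ: add 5.
From 5 via λ: add 7.
From 7 via λ: add 9, 15.
No new states can be added; the closed set is {5, 7, 8, 9, 13, 15, 17}.

{5, 7, 8, 9, 13, 15, 17}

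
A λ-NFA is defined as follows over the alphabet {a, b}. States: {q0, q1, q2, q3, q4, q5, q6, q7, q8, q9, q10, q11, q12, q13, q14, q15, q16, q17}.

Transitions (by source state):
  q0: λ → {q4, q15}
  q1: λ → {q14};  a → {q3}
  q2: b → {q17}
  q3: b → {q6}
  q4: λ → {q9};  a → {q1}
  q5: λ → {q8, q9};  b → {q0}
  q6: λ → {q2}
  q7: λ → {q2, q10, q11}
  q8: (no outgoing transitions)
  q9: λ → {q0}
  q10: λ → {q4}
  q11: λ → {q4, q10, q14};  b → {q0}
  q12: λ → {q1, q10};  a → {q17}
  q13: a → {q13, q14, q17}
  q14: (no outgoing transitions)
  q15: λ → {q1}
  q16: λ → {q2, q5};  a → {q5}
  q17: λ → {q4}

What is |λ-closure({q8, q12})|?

Start with {q8, q12}.
From q12 via λ: add q1, q10.
From q1 via λ: add q14.
From q10 via λ: add q4.
From q4 via λ: add q9.
From q9 via λ: add q0.
From q0 via λ: add q15.
λ-closure = {q0, q1, q4, q8, q9, q10, q12, q14, q15}, which has 9 states.

9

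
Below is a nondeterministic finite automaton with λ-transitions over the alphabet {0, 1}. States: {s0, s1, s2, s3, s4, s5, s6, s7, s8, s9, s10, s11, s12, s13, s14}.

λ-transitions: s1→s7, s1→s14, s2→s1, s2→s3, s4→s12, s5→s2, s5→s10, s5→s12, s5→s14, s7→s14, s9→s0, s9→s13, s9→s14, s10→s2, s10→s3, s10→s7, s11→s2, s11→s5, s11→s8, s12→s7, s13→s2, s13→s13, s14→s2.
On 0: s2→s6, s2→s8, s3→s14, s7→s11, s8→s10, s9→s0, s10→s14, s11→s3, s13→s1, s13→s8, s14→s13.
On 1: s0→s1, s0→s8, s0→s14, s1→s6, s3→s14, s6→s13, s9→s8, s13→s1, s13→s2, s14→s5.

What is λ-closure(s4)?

Start with {s4}.
From s4 via λ: add s12.
From s12 via λ: add s7.
From s7 via λ: add s14.
From s14 via λ: add s2.
From s2 via λ: add s1, s3.
No new states can be added; the closed set is {s1, s2, s3, s4, s7, s12, s14}.

{s1, s2, s3, s4, s7, s12, s14}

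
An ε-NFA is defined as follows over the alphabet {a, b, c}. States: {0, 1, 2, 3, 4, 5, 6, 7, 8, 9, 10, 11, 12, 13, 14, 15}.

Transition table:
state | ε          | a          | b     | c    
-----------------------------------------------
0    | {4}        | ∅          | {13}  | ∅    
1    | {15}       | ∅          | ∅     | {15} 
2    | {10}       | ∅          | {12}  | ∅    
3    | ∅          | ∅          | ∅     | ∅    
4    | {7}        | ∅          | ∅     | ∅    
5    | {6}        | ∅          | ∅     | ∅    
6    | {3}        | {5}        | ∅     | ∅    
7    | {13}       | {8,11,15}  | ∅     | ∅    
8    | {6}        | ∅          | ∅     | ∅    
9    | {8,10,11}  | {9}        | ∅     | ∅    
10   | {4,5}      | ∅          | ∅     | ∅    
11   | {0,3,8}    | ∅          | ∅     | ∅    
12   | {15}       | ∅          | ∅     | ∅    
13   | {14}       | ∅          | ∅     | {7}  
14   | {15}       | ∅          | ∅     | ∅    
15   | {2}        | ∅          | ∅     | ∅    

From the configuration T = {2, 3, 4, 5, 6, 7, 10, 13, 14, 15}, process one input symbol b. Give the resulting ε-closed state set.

2 on b → {12}.
No b-transition from 3, 4, 5, 6, 7, 10, 13, 14, 15.
Union after reading b: {12}.
Now take the ε-closure:
From 12 via ε: add 15.
From 15 via ε: add 2.
From 2 via ε: add 10.
From 10 via ε: add 4, 5.
From 4 via ε: add 7.
From 5 via ε: add 6.
From 6 via ε: add 3.
From 7 via ε: add 13.
From 13 via ε: add 14.
No new states can be added; the closed set is {2, 3, 4, 5, 6, 7, 10, 12, 13, 14, 15}.

{2, 3, 4, 5, 6, 7, 10, 12, 13, 14, 15}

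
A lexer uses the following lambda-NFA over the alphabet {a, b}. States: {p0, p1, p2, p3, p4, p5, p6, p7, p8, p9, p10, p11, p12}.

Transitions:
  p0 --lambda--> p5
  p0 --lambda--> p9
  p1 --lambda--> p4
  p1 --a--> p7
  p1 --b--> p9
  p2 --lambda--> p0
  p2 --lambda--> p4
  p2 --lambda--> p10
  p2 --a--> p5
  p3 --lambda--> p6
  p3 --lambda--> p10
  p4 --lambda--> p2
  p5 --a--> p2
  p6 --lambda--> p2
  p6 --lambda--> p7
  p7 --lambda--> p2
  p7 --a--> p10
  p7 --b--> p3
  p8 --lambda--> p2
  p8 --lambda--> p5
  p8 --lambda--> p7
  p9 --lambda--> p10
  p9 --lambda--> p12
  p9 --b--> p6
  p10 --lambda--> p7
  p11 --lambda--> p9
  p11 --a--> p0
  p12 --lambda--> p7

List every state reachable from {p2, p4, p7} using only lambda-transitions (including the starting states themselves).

{p0, p2, p4, p5, p7, p9, p10, p12}

Start with {p2, p4, p7}.
From p2 via lambda: add p0, p10.
From p0 via lambda: add p5, p9.
From p9 via lambda: add p12.
No new states can be added; the closed set is {p0, p2, p4, p5, p7, p9, p10, p12}.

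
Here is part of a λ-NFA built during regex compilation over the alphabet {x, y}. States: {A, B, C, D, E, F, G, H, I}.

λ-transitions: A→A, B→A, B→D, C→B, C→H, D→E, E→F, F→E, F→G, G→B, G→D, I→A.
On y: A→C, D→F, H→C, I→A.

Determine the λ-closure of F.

Start with {F}.
From F via λ: add E, G.
From G via λ: add B, D.
From B via λ: add A.
No new states can be added; the closed set is {A, B, D, E, F, G}.

{A, B, D, E, F, G}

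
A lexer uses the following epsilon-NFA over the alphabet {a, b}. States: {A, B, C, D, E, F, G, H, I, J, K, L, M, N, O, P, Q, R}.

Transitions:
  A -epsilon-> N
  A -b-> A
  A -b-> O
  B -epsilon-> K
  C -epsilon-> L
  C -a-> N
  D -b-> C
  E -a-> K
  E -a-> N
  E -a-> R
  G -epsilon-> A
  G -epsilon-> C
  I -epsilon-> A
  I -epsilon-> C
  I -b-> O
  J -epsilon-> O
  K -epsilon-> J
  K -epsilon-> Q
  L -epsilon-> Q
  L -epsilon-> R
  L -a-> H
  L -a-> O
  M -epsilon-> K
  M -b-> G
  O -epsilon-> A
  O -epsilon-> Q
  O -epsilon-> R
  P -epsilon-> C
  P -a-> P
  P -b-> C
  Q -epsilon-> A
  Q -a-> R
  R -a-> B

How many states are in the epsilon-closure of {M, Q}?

8

Start with {M, Q}.
From M via epsilon: add K.
From Q via epsilon: add A.
From A via epsilon: add N.
From K via epsilon: add J.
From J via epsilon: add O.
From O via epsilon: add R.
epsilon-closure = {A, J, K, M, N, O, Q, R}, which has 8 states.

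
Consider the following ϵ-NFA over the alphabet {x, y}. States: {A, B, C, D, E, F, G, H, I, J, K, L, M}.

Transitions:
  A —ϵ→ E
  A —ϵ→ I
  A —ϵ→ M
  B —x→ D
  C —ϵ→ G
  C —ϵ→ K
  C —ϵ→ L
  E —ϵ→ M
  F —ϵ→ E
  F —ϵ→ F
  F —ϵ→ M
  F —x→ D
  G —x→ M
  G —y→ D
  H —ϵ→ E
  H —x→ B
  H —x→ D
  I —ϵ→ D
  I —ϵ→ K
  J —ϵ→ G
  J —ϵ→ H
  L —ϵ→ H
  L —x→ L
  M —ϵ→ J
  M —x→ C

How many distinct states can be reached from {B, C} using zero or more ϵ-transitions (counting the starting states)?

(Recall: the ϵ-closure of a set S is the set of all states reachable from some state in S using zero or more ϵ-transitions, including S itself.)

9

Start with {B, C}.
From C via ϵ: add G, K, L.
From L via ϵ: add H.
From H via ϵ: add E.
From E via ϵ: add M.
From M via ϵ: add J.
ϵ-closure = {B, C, E, G, H, J, K, L, M}, which has 9 states.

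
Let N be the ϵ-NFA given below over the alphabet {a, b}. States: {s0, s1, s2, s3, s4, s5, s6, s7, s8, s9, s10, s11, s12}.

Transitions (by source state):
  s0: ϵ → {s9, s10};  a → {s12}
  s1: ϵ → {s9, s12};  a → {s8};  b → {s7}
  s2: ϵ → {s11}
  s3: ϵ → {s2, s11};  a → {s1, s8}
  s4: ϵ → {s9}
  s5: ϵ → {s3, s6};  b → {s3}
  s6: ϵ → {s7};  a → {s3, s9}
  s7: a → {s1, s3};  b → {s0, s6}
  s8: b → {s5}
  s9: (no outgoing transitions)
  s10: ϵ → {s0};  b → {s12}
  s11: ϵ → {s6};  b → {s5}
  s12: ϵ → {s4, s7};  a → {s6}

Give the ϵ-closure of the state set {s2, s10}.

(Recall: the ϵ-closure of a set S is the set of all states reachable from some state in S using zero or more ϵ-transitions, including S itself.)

Start with {s2, s10}.
From s2 via ϵ: add s11.
From s10 via ϵ: add s0.
From s0 via ϵ: add s9.
From s11 via ϵ: add s6.
From s6 via ϵ: add s7.
No new states can be added; the closed set is {s0, s2, s6, s7, s9, s10, s11}.

{s0, s2, s6, s7, s9, s10, s11}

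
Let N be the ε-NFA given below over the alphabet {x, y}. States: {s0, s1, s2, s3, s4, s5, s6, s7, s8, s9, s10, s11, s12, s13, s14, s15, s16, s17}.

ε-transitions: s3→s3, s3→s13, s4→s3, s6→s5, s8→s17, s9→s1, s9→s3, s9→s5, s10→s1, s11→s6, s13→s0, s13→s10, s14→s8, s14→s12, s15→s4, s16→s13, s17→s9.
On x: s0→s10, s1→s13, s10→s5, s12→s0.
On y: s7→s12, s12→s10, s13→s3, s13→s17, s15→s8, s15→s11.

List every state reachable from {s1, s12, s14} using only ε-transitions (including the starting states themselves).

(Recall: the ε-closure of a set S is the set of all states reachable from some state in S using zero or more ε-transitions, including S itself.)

{s0, s1, s3, s5, s8, s9, s10, s12, s13, s14, s17}

Start with {s1, s12, s14}.
From s14 via ε: add s8.
From s8 via ε: add s17.
From s17 via ε: add s9.
From s9 via ε: add s3, s5.
From s3 via ε: add s13.
From s13 via ε: add s0, s10.
No new states can be added; the closed set is {s0, s1, s3, s5, s8, s9, s10, s12, s13, s14, s17}.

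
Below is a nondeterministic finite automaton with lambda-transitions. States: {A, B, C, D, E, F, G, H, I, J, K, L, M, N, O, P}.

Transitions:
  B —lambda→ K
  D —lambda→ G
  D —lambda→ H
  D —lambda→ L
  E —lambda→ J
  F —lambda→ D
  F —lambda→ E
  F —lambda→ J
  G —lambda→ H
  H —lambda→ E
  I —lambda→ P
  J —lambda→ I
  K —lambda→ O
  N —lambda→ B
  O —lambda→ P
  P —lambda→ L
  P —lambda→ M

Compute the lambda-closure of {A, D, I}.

{A, D, E, G, H, I, J, L, M, P}

Start with {A, D, I}.
From D via lambda: add G, H, L.
From I via lambda: add P.
From H via lambda: add E.
From P via lambda: add M.
From E via lambda: add J.
No new states can be added; the closed set is {A, D, E, G, H, I, J, L, M, P}.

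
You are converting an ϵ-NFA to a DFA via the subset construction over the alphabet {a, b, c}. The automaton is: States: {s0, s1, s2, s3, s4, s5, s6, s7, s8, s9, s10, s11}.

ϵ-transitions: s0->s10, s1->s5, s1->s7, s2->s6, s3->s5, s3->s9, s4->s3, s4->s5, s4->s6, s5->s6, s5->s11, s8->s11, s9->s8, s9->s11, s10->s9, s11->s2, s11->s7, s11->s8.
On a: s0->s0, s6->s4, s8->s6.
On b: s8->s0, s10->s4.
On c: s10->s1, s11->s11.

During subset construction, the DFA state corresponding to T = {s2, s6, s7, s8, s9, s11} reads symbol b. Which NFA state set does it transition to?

s8 on b → {s0}.
No b-transition from s2, s6, s7, s9, s11.
Union after reading b: {s0}.
Now take the ϵ-closure:
From s0 via ϵ: add s10.
From s10 via ϵ: add s9.
From s9 via ϵ: add s8, s11.
From s11 via ϵ: add s2, s7.
From s2 via ϵ: add s6.
No new states can be added; the closed set is {s0, s2, s6, s7, s8, s9, s10, s11}.

{s0, s2, s6, s7, s8, s9, s10, s11}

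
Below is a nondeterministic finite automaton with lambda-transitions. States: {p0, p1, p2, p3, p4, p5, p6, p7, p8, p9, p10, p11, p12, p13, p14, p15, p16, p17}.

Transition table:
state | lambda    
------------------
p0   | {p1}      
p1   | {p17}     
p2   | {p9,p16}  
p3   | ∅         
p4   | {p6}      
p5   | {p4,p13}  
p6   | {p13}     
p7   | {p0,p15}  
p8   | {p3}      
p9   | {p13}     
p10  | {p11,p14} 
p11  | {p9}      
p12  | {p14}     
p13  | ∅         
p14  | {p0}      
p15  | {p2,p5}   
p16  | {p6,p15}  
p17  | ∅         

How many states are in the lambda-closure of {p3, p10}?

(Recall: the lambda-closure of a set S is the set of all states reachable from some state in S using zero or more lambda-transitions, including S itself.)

Start with {p3, p10}.
From p10 via lambda: add p11, p14.
From p11 via lambda: add p9.
From p14 via lambda: add p0.
From p0 via lambda: add p1.
From p9 via lambda: add p13.
From p1 via lambda: add p17.
lambda-closure = {p0, p1, p3, p9, p10, p11, p13, p14, p17}, which has 9 states.

9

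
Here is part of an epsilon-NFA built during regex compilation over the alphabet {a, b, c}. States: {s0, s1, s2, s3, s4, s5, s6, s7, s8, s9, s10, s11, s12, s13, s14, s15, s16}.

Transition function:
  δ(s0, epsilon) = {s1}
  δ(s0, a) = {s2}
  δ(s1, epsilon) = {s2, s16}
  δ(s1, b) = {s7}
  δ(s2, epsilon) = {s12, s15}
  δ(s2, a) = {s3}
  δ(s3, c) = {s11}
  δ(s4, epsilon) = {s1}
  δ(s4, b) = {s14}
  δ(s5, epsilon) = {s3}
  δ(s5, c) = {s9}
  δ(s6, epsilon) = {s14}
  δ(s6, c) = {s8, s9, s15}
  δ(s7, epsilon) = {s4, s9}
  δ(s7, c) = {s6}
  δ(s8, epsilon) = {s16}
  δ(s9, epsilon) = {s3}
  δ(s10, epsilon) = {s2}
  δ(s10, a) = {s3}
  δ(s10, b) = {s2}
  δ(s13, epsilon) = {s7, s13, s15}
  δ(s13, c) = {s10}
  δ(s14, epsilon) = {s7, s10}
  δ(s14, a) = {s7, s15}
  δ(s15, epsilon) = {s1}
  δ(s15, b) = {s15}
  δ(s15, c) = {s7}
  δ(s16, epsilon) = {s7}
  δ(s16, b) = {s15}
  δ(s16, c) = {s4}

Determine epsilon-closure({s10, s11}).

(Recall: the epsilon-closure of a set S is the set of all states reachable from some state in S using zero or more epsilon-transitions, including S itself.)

Start with {s10, s11}.
From s10 via epsilon: add s2.
From s2 via epsilon: add s12, s15.
From s15 via epsilon: add s1.
From s1 via epsilon: add s16.
From s16 via epsilon: add s7.
From s7 via epsilon: add s4, s9.
From s9 via epsilon: add s3.
No new states can be added; the closed set is {s1, s2, s3, s4, s7, s9, s10, s11, s12, s15, s16}.

{s1, s2, s3, s4, s7, s9, s10, s11, s12, s15, s16}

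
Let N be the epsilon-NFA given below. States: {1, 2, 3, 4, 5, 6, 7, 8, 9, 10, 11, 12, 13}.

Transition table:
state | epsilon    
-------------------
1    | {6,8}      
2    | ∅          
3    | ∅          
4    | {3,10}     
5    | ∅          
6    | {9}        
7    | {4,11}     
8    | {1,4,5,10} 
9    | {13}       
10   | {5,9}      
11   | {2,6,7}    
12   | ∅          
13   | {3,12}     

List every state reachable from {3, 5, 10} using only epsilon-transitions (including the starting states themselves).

Start with {3, 5, 10}.
From 10 via epsilon: add 9.
From 9 via epsilon: add 13.
From 13 via epsilon: add 12.
No new states can be added; the closed set is {3, 5, 9, 10, 12, 13}.

{3, 5, 9, 10, 12, 13}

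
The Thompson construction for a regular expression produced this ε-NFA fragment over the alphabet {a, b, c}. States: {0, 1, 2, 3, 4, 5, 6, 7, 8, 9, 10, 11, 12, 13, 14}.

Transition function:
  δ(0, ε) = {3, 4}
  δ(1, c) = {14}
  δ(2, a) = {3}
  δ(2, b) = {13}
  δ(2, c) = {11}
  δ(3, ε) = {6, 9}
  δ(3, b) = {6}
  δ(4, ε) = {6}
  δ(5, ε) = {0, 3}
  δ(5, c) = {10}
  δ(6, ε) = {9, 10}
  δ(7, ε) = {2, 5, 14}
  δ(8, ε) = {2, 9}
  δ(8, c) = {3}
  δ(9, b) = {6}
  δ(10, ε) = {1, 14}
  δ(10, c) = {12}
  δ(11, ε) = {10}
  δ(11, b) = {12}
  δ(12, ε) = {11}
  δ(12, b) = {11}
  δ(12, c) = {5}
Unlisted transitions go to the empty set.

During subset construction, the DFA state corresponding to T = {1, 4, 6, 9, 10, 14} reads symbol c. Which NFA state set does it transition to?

{1, 10, 11, 12, 14}

1 on c → {14}.
10 on c → {12}.
No c-transition from 4, 6, 9, 14.
Union after reading c: {12, 14}.
Now take the ε-closure:
From 12 via ε: add 11.
From 11 via ε: add 10.
From 10 via ε: add 1.
No new states can be added; the closed set is {1, 10, 11, 12, 14}.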